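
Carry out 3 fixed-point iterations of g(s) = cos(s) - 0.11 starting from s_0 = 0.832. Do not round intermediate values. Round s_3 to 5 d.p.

0.63153

s_1 = g(0.832000) = 0.563399
s_2 = g(0.563399) = 0.735445
s_3 = g(0.735445) = 0.631532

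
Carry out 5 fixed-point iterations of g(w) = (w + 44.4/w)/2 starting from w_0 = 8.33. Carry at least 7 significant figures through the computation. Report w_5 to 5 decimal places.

6.66333

w_1 = g(8.330000) = 6.830066
w_2 = g(6.830066) = 6.665368
w_3 = g(6.665368) = 6.663333
w_4 = g(6.663333) = 6.663332
w_5 = g(6.663332) = 6.663332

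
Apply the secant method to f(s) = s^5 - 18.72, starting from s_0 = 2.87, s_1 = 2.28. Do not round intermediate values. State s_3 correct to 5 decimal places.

f(s_0) = 175.999517, f(s_1) = 42.893267
s_2 = 2.280000 - (42.893267)·(2.280000 - 2.870000)/(42.893267 - (175.999517)) = 2.089873; f(s_2) = 21.145754
s_3 = 2.089873 - (21.145754)·(2.089873 - 2.280000)/(21.145754 - (42.893267)) = 1.905008; f(s_3) = 6.369027

1.90501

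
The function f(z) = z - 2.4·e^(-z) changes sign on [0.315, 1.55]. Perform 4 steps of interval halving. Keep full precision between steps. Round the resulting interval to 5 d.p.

[0.93250, 1.00969]

f(0.315000) = -1.436493, f(1.550000) = 1.040605 (opposite signs)
step 1: m = 0.932500, f(m) = -0.012065 < 0 → root in [0.932500, 1.550000]
step 2: m = 1.241250, f(m) = 0.547595 > 0 → root in [0.932500, 1.241250]
step 3: m = 1.086875, f(m) = 0.277430 > 0 → root in [0.932500, 1.086875]
step 4: m = 1.009688, f(m) = 0.135289 > 0 → root in [0.932500, 1.009688]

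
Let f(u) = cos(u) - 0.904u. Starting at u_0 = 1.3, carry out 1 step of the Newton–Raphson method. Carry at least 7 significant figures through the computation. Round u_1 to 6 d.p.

0.813964

Newton update: u ← u − f(u)/f'(u).
f'(u) = -sin(u) - 0.904
u_0 = 1.300000: f = -0.907701, f' = -1.867558 → u_1 = 1.300000 - (-0.907701)/(-1.867558) = 0.813964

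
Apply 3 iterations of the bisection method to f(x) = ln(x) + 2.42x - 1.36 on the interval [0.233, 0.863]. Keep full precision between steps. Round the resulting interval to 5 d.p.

[0.70550, 0.78425]

f(0.233000) = -2.252857, f(0.863000) = 0.581119 (opposite signs)
step 1: m = 0.548000, f(m) = -0.635320 < 0 → root in [0.548000, 0.863000]
step 2: m = 0.705500, f(m) = -0.001539 < 0 → root in [0.705500, 0.863000]
step 3: m = 0.784250, f(m) = 0.294858 > 0 → root in [0.705500, 0.784250]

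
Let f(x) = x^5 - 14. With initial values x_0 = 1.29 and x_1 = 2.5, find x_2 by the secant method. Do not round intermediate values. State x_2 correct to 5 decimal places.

1.42411

Secant update: x_(k+1) = x_k − f(x_k)·(x_k − x_(k-1))/(f(x_k) − f(x_(k-1))).
f(x_0) = -10.427695, f(x_1) = 83.656250
x_2 = 2.500000 - (83.656250)·(2.500000 - 1.290000)/(83.656250 - (-10.427695)) = 1.424109; f(x_2) = -8.142446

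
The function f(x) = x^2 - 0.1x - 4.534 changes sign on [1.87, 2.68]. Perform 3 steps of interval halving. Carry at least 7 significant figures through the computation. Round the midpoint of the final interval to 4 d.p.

f(1.870000) = -1.224100, f(2.680000) = 2.380400 (opposite signs)
step 1: m = 2.275000, f(m) = 0.414125 > 0 → root in [1.870000, 2.275000]
step 2: m = 2.072500, f(m) = -0.445994 < 0 → root in [2.072500, 2.275000]
step 3: m = 2.173750, f(m) = -0.026186 < 0 → root in [2.173750, 2.275000]
Midpoint of [2.173750, 2.275000] = 2.224375

2.2244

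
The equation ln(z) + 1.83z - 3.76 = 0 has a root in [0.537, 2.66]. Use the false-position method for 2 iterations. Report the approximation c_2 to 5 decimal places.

False-position update: c = (a·f(b) − b·f(a))/(f(b) − f(a)); replace the endpoint whose sign matches f(c).
f(0.537000) = -3.399047, f(2.660000) = 2.086126
step 1: c = 1.852579, f(c) = 0.246798 > 0 → new bracket [0.537000, 1.852579]
step 2: c = 1.763523, f(c) = 0.034562 > 0 → new bracket [0.537000, 1.763523]

1.76352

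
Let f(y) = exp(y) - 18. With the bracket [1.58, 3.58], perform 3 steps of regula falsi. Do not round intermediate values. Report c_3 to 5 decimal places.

2.84377

f(1.580000) = -13.145044, f(3.580000) = 17.873541
step 1: c = 2.427559, f(c) = -6.668808 < 0 → new bracket [2.427559, 3.580000]
step 2: c = 2.740708, f(c) = -2.502046 < 0 → new bracket [2.740708, 3.580000]
step 3: c = 2.843770, f(c) = -0.819587 < 0 → new bracket [2.843770, 3.580000]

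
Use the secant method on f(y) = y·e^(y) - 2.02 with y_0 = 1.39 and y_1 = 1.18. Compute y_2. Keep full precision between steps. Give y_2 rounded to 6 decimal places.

0.960386

f(y_0) = 3.560642, f(y_1) = 1.820162
y_2 = 1.180000 - (1.820162)·(1.180000 - 1.390000)/(1.820162 - (3.560642)) = 0.960386; f(y_2) = 0.489205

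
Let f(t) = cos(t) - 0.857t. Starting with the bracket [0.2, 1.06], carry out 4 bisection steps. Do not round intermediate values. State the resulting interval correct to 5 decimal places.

f(0.200000) = 0.808667, f(1.060000) = -0.419548 (opposite signs)
step 1: m = 0.630000, f(m) = 0.268118 > 0 → root in [0.630000, 1.060000]
step 2: m = 0.845000, f(m) = -0.060434 < 0 → root in [0.630000, 0.845000]
step 3: m = 0.737500, f(m) = 0.108114 > 0 → root in [0.737500, 0.845000]
step 4: m = 0.791250, f(m) = 0.024856 > 0 → root in [0.791250, 0.845000]

[0.79125, 0.84500]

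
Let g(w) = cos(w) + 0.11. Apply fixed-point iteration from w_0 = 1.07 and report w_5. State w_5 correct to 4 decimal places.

w_1 = g(1.070000) = 0.590124
w_2 = g(0.590124) = 0.940872
w_3 = g(0.940872) = 0.699084
w_4 = g(0.699084) = 0.875432
w_5 = g(0.875432) = 0.750665

0.7507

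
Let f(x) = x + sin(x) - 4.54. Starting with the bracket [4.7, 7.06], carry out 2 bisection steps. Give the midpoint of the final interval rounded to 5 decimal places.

5.58500

f(4.700000) = -0.839923, f(7.060000) = 3.221011 (opposite signs)
step 1: m = 5.880000, f(m) = 0.947650 > 0 → root in [4.700000, 5.880000]
step 2: m = 5.290000, f(m) = -0.087769 < 0 → root in [5.290000, 5.880000]
Midpoint of [5.290000, 5.880000] = 5.585000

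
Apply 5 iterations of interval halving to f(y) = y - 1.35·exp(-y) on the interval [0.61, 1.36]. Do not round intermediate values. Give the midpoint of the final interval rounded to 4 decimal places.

0.6920

f(0.610000) = -0.123524, f(1.360000) = 1.013508 (opposite signs)
step 1: m = 0.985000, f(m) = 0.480857 > 0 → root in [0.610000, 0.985000]
step 2: m = 0.797500, f(m) = 0.189388 > 0 → root in [0.610000, 0.797500]
step 3: m = 0.703750, f(m) = 0.035869 > 0 → root in [0.610000, 0.703750]
step 4: m = 0.656875, f(m) = -0.043058 < 0 → root in [0.656875, 0.703750]
step 5: m = 0.680313, f(m) = -0.003407 < 0 → root in [0.680313, 0.703750]
Midpoint of [0.680313, 0.703750] = 0.692031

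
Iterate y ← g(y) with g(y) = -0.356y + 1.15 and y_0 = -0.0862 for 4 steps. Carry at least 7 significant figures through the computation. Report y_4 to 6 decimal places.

0.833076

y_1 = g(-0.086200) = 1.180687
y_2 = g(1.180687) = 0.729675
y_3 = g(0.729675) = 0.890236
y_4 = g(0.890236) = 0.833076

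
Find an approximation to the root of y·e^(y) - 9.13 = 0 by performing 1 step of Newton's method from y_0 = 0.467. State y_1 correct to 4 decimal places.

4.0501

f'(y) = (y + 1)·e^(y)
y_0 = 0.467000: f = -8.385041, f' = 2.340160 → y_1 = 0.467000 - (-8.385041)/(2.340160) = 4.050105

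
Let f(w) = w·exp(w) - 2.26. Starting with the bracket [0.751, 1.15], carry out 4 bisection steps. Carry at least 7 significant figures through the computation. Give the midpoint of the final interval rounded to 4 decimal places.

0.9131

f(0.751000) = -0.668542, f(1.150000) = 1.371922 (opposite signs)
step 1: m = 0.950500, f(m) = 0.198946 > 0 → root in [0.751000, 0.950500]
step 2: m = 0.850750, f(m) = -0.268052 < 0 → root in [0.850750, 0.950500]
step 3: m = 0.900625, f(m) = -0.043435 < 0 → root in [0.900625, 0.950500]
step 4: m = 0.925562, f(m) = 0.075460 > 0 → root in [0.900625, 0.925562]
Midpoint of [0.900625, 0.925562] = 0.913094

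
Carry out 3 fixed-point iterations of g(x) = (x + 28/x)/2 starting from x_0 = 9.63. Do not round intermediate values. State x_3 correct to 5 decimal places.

5.29204

x_1 = g(9.630000) = 6.268790
x_2 = g(6.268790) = 5.367681
x_3 = g(5.367681) = 5.292043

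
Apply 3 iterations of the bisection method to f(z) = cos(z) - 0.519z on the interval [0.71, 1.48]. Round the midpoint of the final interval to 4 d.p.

1.0469

f(0.710000) = 0.389872, f(1.480000) = -0.677448 (opposite signs)
step 1: m = 1.095000, f(m) = -0.110259 < 0 → root in [0.710000, 1.095000]
step 2: m = 0.902500, f(m) = 0.151252 > 0 → root in [0.902500, 1.095000]
step 3: m = 0.998750, f(m) = 0.023002 > 0 → root in [0.998750, 1.095000]
Midpoint of [0.998750, 1.095000] = 1.046875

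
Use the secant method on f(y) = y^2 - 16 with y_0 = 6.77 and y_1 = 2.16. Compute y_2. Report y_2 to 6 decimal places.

3.429250

f(y_0) = 29.832900, f(y_1) = -11.334400
y_2 = 2.160000 - (-11.334400)·(2.160000 - 6.770000)/(-11.334400 - (29.832900)) = 3.429250; f(y_2) = -4.240246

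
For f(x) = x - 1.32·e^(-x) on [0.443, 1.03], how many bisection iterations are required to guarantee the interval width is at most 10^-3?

10

Initial width b − a = 1.03 − 0.443 = 0.587000.
After n steps the width is (b−a)/2^n; need (b−a)/2^n ≤ 10^-3.
So n ≥ log₂(0.587000/10^-3) = log₂(587.0000) ≈ 9.1972.
Hence n = 10.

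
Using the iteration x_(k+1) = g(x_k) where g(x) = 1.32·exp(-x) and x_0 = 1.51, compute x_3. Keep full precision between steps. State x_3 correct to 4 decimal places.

0.4924

x_1 = g(1.510000) = 0.291601
x_2 = g(0.291601) = 0.986128
x_3 = g(0.986128) = 0.492384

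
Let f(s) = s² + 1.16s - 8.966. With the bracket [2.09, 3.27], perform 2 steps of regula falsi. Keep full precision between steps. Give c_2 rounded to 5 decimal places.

2.46454

False-position update: c = (a·f(b) − b·f(a))/(f(b) − f(a)); replace the endpoint whose sign matches f(c).
f(2.090000) = -2.173500, f(3.270000) = 5.520100
step 1: c = 2.423359, f(c) = -0.282235 < 0 → new bracket [2.423359, 3.270000]
step 2: c = 2.464541, f(c) = -0.033170 < 0 → new bracket [2.464541, 3.270000]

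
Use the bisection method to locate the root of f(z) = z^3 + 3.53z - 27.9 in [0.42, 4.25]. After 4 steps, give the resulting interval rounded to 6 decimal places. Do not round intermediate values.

f(0.420000) = -26.343312, f(4.250000) = 63.868125 (opposite signs)
step 1: m = 2.335000, f(m) = -6.926505 < 0 → root in [2.335000, 4.250000]
step 2: m = 3.292500, f(m) = 19.415056 > 0 → root in [2.335000, 3.292500]
step 3: m = 2.813750, f(m) = 4.309528 > 0 → root in [2.335000, 2.813750]
step 4: m = 2.574375, f(m) = -1.751026 < 0 → root in [2.574375, 2.813750]

[2.574375, 2.813750]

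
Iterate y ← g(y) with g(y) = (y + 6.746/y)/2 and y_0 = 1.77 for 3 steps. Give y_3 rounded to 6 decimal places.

y_1 = g(1.770000) = 2.790650
y_2 = g(2.790650) = 2.604004
y_3 = g(2.604004) = 2.597315

2.597315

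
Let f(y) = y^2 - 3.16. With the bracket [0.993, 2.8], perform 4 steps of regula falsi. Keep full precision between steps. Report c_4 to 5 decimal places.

1.77514

f(0.993000) = -2.173951, f(2.800000) = 4.680000
step 1: c = 1.566148, f(c) = -0.707180 < 0 → new bracket [1.566148, 2.800000]
step 2: c = 1.728117, f(c) = -0.173612 < 0 → new bracket [1.728117, 2.800000]
step 3: c = 1.766458, f(c) = -0.039627 < 0 → new bracket [1.766458, 2.800000]
step 4: c = 1.775136, f(c) = -0.008894 < 0 → new bracket [1.775136, 2.800000]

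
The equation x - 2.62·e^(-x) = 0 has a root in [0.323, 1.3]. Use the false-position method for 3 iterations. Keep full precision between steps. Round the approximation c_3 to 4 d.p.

0.9832

f(0.323000) = -1.573811, f(1.300000) = 0.585967
step 1: c = 1.034931, f(c) = 0.104174 > 0 → new bracket [0.323000, 1.034931]
step 2: c = 0.990733, f(c) = 0.017915 > 0 → new bracket [0.323000, 0.990733]
step 3: c = 0.983217, f(c) = 0.003061 > 0 → new bracket [0.323000, 0.983217]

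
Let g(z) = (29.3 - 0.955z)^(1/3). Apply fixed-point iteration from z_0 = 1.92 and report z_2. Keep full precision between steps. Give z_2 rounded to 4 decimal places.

z_1 = g(1.920000) = 3.017176
z_2 = g(3.017176) = 2.978310

2.9783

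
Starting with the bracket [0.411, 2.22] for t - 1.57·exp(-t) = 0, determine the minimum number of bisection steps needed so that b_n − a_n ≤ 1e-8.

Initial width b − a = 2.22 − 0.411 = 1.809000.
After n steps the width is (b−a)/2^n; need (b−a)/2^n ≤ 1e-8.
So n ≥ log₂(1.809000/1e-8) = log₂(180900000.0000) ≈ 27.4306.
Hence n = 28.

28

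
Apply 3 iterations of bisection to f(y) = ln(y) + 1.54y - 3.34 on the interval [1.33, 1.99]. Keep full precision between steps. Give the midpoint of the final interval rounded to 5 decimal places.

f(1.330000) = -1.006621, f(1.990000) = 0.412735 (opposite signs)
step 1: m = 1.660000, f(m) = -0.276782 < 0 → root in [1.660000, 1.990000]
step 2: m = 1.825000, f(m) = 0.072080 > 0 → root in [1.660000, 1.825000]
step 3: m = 1.742500, f(m) = -0.101229 < 0 → root in [1.742500, 1.825000]
Midpoint of [1.742500, 1.825000] = 1.783750

1.78375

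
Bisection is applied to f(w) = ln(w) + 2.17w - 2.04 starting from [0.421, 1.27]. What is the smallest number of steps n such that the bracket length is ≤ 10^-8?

27

Initial width b − a = 1.27 − 0.421 = 0.849000.
After n steps the width is (b−a)/2^n; need (b−a)/2^n ≤ 10^-8.
So n ≥ log₂(0.849000/10^-8) = log₂(84900000.0000) ≈ 26.3393.
Hence n = 27.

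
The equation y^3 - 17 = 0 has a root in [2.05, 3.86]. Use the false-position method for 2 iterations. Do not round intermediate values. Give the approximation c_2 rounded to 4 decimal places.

2.4905

False-position update: c = (a·f(b) − b·f(a))/(f(b) − f(a)); replace the endpoint whose sign matches f(c).
f(2.050000) = -8.384875, f(3.860000) = 40.512456
step 1: c = 2.360377, f(c) = -3.849438 < 0 → new bracket [2.360377, 3.860000]
step 2: c = 2.490505, f(c) = -1.552358 < 0 → new bracket [2.490505, 3.860000]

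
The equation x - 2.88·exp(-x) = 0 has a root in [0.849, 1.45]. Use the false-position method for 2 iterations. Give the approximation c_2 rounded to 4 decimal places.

1.0300

False-position update: c = (a·f(b) − b·f(a))/(f(b) − f(a)); replace the endpoint whose sign matches f(c).
f(0.849000) = -0.383187, f(1.450000) = 0.774438
step 1: c = 1.047938, f(c) = 0.038036 > 0 → new bracket [0.849000, 1.047938]
step 2: c = 1.029974, f(c) = 0.001766 > 0 → new bracket [0.849000, 1.029974]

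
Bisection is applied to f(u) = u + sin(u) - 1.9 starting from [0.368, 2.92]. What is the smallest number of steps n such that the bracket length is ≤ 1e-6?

22

Initial width b − a = 2.92 − 0.368 = 2.552000.
After n steps the width is (b−a)/2^n; need (b−a)/2^n ≤ 1e-6.
So n ≥ log₂(2.552000/1e-6) = log₂(2552000.0000) ≈ 21.2832.
Hence n = 22.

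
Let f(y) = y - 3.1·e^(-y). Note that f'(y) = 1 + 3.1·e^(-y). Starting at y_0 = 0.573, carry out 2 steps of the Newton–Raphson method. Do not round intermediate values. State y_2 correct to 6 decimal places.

1.065626

y_0 = 0.573000: f = -1.174877, f' = 2.747877 → y_1 = 0.573000 - (-1.174877)/(2.747877) = 1.000558
y_1 = 1.000558: f = -0.139232, f' = 2.139790 → y_2 = 1.000558 - (-0.139232)/(2.139790) = 1.065626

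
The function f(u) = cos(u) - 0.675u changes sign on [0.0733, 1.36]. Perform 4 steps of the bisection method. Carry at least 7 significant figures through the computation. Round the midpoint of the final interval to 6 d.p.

0.917697

f(0.073300) = 0.947837, f(1.360000) = -0.708761 (opposite signs)
step 1: m = 0.716650, f(m) = 0.270272 > 0 → root in [0.716650, 1.360000]
step 2: m = 1.038325, f(m) = -0.193205 < 0 → root in [0.716650, 1.038325]
step 3: m = 0.877487, f(m) = 0.046782 > 0 → root in [0.877487, 1.038325]
step 4: m = 0.957906, f(m) = -0.071353 < 0 → root in [0.877487, 0.957906]
Midpoint of [0.877487, 0.957906] = 0.917697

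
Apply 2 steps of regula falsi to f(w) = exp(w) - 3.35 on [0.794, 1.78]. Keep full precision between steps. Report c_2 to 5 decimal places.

f(0.794000) = -1.137772, f(1.780000) = 2.579856
step 1: c = 1.095763, f(c) = -0.358535 < 0 → new bracket [1.095763, 1.780000]
step 2: c = 1.179252, f(c) = -0.098059 < 0 → new bracket [1.179252, 1.780000]

1.17925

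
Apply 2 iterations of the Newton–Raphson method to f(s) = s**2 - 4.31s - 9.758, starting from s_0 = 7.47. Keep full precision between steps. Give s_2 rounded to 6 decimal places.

f'(s) = 2s - 4.31
s_0 = 7.470000: f = 13.847200, f' = 10.630000 → s_1 = 7.470000 - (13.847200)/(10.630000) = 6.167347
s_1 = 6.167347: f = 1.696904, f' = 8.024694 → s_2 = 6.167347 - (1.696904)/(8.024694) = 5.955887

5.955887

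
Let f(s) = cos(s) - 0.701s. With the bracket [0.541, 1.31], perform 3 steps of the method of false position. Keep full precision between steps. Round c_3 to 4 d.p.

f(0.541000) = 0.477953, f(1.310000) = -0.660460
step 1: c = 0.863858, f(c) = 0.043944 > 0 → new bracket [0.863858, 1.310000]
step 2: c = 0.891691, f(c) = 0.003022 > 0 → new bracket [0.891691, 1.310000]
step 3: c = 0.893596, f(c) = 0.000203 > 0 → new bracket [0.893596, 1.310000]

0.8936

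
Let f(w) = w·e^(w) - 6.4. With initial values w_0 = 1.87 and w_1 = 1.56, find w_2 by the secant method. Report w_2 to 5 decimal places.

f(w_0) = 5.733114, f(w_1) = 1.023761
w_2 = 1.560000 - (1.023761)·(1.560000 - 1.870000)/(1.023761 - (5.733114)) = 1.492609; f(w_2) = 0.240155

1.49261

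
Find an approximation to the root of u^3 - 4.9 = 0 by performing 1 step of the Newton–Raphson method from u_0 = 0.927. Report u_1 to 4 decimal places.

Newton update: u ← u − f(u)/f'(u).
f'(u) = 3u^2
u_0 = 0.927000: f = -4.103402, f' = 2.577987 → u_1 = 0.927000 - (-4.103402)/(2.577987) = 2.518708

2.5187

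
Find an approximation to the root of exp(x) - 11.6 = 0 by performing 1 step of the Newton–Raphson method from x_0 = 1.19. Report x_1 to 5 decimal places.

Newton update: x ← x − f(x)/f'(x).
f'(x) = exp(x)
x_0 = 1.190000: f = -8.312919, f' = 3.287081 → x_1 = 1.190000 - (-8.312919)/(3.287081) = 3.718967

3.71897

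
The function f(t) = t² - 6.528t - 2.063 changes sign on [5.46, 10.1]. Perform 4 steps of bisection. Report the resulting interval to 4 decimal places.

f(5.460000) = -7.894280, f(10.100000) = 34.014200 (opposite signs)
step 1: m = 7.780000, f(m) = 7.677560 > 0 → root in [5.460000, 7.780000]
step 2: m = 6.620000, f(m) = -1.453960 < 0 → root in [6.620000, 7.780000]
step 3: m = 7.200000, f(m) = 2.775400 > 0 → root in [6.620000, 7.200000]
step 4: m = 6.910000, f(m) = 0.576620 > 0 → root in [6.620000, 6.910000]

[6.6200, 6.9100]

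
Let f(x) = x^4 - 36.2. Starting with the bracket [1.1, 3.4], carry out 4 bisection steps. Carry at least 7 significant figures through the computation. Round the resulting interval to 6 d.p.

[2.393750, 2.537500]

f(1.100000) = -34.735900, f(3.400000) = 97.433600 (opposite signs)
step 1: m = 2.250000, f(m) = -10.571094 < 0 → root in [2.250000, 3.400000]
step 2: m = 2.825000, f(m) = 27.490375 > 0 → root in [2.250000, 2.825000]
step 3: m = 2.537500, f(m) = 5.259514 > 0 → root in [2.250000, 2.537500]
step 4: m = 2.393750, f(m) = -3.366652 < 0 → root in [2.393750, 2.537500]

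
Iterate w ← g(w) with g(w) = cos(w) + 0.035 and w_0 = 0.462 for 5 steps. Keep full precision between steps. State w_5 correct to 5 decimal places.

0.79894

w_1 = g(0.462000) = 0.930163
w_2 = g(0.930163) = 0.632703
w_3 = g(0.632703) = 0.841432
w_4 = g(0.841432) = 0.701396
w_5 = g(0.701396) = 0.798942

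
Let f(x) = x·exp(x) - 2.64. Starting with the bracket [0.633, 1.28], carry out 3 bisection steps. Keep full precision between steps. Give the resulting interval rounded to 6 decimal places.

[0.956500, 1.037375]

f(0.633000) = -1.447902, f(1.280000) = 1.963699 (opposite signs)
step 1: m = 0.956500, f(m) = -0.150640 < 0 → root in [0.956500, 1.280000]
step 2: m = 1.118250, f(m) = 0.781281 > 0 → root in [0.956500, 1.118250]
step 3: m = 1.037375, f(m) = 0.287265 > 0 → root in [0.956500, 1.037375]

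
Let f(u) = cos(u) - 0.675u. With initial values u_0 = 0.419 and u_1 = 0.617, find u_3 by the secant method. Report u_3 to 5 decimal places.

Secant update: u_(k+1) = u_k − f(u_k)·(u_k − u_(k-1))/(f(u_k) − f(u_(k-1))).
f(u_0) = 0.630671, f(u_1) = 0.399143
u_2 = 0.617000 - (0.399143)·(0.617000 - 0.419000)/(0.399143 - (0.630671)) = 0.958342; f(u_2) = -0.072003
u_3 = 0.958342 - (-0.072003)·(0.958342 - 0.617000)/(-0.072003 - (0.399143)) = 0.906176; f(u_3) = 0.005091

0.90618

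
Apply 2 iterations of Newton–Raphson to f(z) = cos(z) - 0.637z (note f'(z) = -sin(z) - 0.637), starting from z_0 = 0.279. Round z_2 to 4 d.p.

0.9402

Newton update: z ← z − f(z)/f'(z).
z_0 = 0.279000: f = 0.783608, f' = -0.912394 → z_1 = 0.279000 - (0.783608)/(-0.912394) = 1.137848
z_1 = 1.137848: f = -0.305261, f' = -1.544733 → z_2 = 1.137848 - (-0.305261)/(-1.544733) = 0.940234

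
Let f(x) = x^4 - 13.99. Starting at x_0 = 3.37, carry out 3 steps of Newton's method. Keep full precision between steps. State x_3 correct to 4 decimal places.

f'(x) = 4x^3
x_0 = 3.370000: f = 114.989178, f' = 153.091012 → x_1 = 3.370000 - (114.989178)/(153.091012) = 2.618884
x_1 = 2.618884: f = 33.049722, f' = 71.846986 → x_2 = 2.618884 - (33.049722)/(71.846986) = 2.158882
x_2 = 2.158882: f = 7.732792, f' = 40.248225 → x_3 = 2.158882 - (7.732792)/(40.248225) = 1.966754

1.9668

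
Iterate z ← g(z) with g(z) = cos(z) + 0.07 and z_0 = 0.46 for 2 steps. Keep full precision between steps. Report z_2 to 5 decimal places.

0.63855

z_1 = g(0.460000) = 0.966052
z_2 = g(0.966052) = 0.638551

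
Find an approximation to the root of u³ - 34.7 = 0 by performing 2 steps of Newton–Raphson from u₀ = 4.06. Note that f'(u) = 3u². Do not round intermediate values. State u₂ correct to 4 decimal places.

Newton update: u ← u − f(u)/f'(u).
u_0 = 4.060000: f = 32.223416, f' = 49.450800 → u_1 = 4.060000 - (32.223416)/(49.450800) = 3.408374
u_1 = 3.408374: f = 4.895134, f' = 34.851045 → u_2 = 3.408374 - (4.895134)/(34.851045) = 3.267915

3.2679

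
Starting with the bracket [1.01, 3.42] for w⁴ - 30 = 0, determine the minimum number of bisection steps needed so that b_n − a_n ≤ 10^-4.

15

Initial width b − a = 3.42 − 1.01 = 2.410000.
After n steps the width is (b−a)/2^n; need (b−a)/2^n ≤ 10^-4.
So n ≥ log₂(2.410000/10^-4) = log₂(24100.0000) ≈ 14.5567.
Hence n = 15.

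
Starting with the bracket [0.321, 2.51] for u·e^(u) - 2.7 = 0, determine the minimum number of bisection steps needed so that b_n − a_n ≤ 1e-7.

25

Initial width b − a = 2.51 − 0.321 = 2.189000.
After n steps the width is (b−a)/2^n; need (b−a)/2^n ≤ 1e-7.
So n ≥ log₂(2.189000/1e-7) = log₂(21890000.0000) ≈ 24.3838.
Hence n = 25.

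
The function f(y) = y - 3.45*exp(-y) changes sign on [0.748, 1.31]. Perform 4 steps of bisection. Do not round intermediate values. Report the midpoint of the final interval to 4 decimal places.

f(0.748000) = -0.884927, f(1.310000) = 0.379121 (opposite signs)
step 1: m = 1.029000, f(m) = -0.203906 < 0 → root in [1.029000, 1.310000]
step 2: m = 1.169500, f(m) = 0.098199 > 0 → root in [1.029000, 1.169500]
step 3: m = 1.099250, f(m) = -0.050017 < 0 → root in [1.099250, 1.169500]
step 4: m = 1.134375, f(m) = 0.024775 > 0 → root in [1.099250, 1.134375]
Midpoint of [1.099250, 1.134375] = 1.116812

1.1168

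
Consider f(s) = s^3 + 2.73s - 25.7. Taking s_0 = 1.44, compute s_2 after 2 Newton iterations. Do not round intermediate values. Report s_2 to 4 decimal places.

f'(s) = 3s^2 + 2.73
s_0 = 1.440000: f = -18.782816, f' = 8.950800 → s_1 = 1.440000 - (-18.782816)/(8.950800) = 3.538451
s_1 = 3.538451: f = 28.263630, f' = 40.291908 → s_2 = 3.538451 - (28.263630)/(40.291908) = 2.836979

2.8370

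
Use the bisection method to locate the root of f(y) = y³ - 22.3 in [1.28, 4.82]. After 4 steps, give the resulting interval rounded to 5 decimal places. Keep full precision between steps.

f(1.280000) = -20.202848, f(4.820000) = 89.680168 (opposite signs)
step 1: m = 3.050000, f(m) = 6.072625 > 0 → root in [1.280000, 3.050000]
step 2: m = 2.165000, f(m) = -12.152158 < 0 → root in [2.165000, 3.050000]
step 3: m = 2.607500, f(m) = -4.571461 < 0 → root in [2.607500, 3.050000]
step 4: m = 2.828750, f(m) = 0.335167 > 0 → root in [2.607500, 2.828750]

[2.60750, 2.82875]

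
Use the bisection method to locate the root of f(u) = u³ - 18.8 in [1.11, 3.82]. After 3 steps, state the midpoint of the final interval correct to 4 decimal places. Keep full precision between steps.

2.6344

f(1.110000) = -17.432369, f(3.820000) = 36.942968 (opposite signs)
step 1: m = 2.465000, f(m) = -3.822105 < 0 → root in [2.465000, 3.820000]
step 2: m = 3.142500, f(m) = 12.233150 > 0 → root in [2.465000, 3.142500]
step 3: m = 2.803750, f(m) = 3.240318 > 0 → root in [2.465000, 2.803750]
Midpoint of [2.465000, 2.803750] = 2.634375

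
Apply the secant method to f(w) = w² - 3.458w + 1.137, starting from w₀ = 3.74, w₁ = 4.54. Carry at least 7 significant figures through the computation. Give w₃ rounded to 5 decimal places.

f(w_0) = 2.191680, f(w_1) = 6.049280
w_2 = 4.540000 - (6.049280)·(4.540000 - 3.740000)/(6.049280 - (2.191680)) = 3.285483; f(w_2) = 0.570199
w_3 = 3.285483 - (0.570199)·(3.285483 - 4.540000)/(0.570199 - (6.049280)) = 3.154928; f(w_3) = 0.180829

3.15493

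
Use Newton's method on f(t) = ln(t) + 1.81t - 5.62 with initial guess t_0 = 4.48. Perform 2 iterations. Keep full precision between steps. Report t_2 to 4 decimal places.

2.5810

f'(t) = 1/t + 1.81
t_0 = 4.480000: f = 3.988423, f' = 2.033214 → t_1 = 4.480000 - (3.988423)/(2.033214) = 2.518366
t_1 = 2.518366: f = -0.138148, f' = 2.207083 → t_2 = 2.518366 - (-0.138148)/(2.207083) = 2.580959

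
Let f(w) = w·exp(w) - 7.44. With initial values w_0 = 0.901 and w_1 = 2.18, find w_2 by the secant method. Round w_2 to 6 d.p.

Secant update: w_(k+1) = w_k − f(w_k)·(w_k − w_(k-1))/(f(w_k) − f(w_(k-1))).
f(w_0) = -5.221680, f(w_1) = 11.844948
w_2 = 2.180000 - (11.844948)·(2.180000 - 0.901000)/(11.844948 - (-5.221680)) = 1.292321; f(w_2) = -2.734365

1.292321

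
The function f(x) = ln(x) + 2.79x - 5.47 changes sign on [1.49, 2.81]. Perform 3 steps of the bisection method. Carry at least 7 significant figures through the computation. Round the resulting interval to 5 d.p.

[1.65500, 1.82000]

f(1.490000) = -0.914124, f(2.810000) = 3.403084 (opposite signs)
step 1: m = 2.150000, f(m) = 1.293968 > 0 → root in [1.490000, 2.150000]
step 2: m = 1.820000, f(m) = 0.206637 > 0 → root in [1.490000, 1.820000]
step 3: m = 1.655000, f(m) = -0.348749 < 0 → root in [1.655000, 1.820000]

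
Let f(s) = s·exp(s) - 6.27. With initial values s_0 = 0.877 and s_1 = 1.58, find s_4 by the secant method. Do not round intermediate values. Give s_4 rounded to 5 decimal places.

f(s_0) = -4.161975, f(s_1) = 1.400830
s_2 = 1.580000 - (1.400830)·(1.580000 - 0.877000)/(1.400830 - (-4.161975)) = 1.402970; f(s_2) = -0.563754
s_3 = 1.402970 - (-0.563754)·(1.402970 - 1.580000)/(-0.563754 - (1.400830)) = 1.453770; f(s_3) = -0.049001
s_4 = 1.453770 - (-0.049001)·(1.453770 - 1.402970)/(-0.049001 - (-0.563754)) = 1.458606; f(s_4) = 0.001949

1.45861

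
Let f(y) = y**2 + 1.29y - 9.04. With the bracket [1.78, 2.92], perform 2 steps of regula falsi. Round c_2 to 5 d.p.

f(1.780000) = -3.575400, f(2.920000) = 3.253200
step 1: c = 2.376895, f(c) = -0.324177 < 0 → new bracket [2.376895, 2.920000]
step 2: c = 2.426110, f(c) = -0.024307 < 0 → new bracket [2.426110, 2.920000]

2.42611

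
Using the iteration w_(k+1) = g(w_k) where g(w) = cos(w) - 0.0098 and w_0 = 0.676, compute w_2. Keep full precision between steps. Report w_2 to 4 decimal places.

0.7079

w_1 = g(0.676000) = 0.770282
w_2 = g(0.770282) = 0.707915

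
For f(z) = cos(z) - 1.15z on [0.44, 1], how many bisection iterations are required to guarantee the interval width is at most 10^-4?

Initial width b − a = 1 − 0.44 = 0.560000.
After n steps the width is (b−a)/2^n; need (b−a)/2^n ≤ 10^-4.
So n ≥ log₂(0.560000/10^-4) = log₂(5600.0000) ≈ 12.4512.
Hence n = 13.

13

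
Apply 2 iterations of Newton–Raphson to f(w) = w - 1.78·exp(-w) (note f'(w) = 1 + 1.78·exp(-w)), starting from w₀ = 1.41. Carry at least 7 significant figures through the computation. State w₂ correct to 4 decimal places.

0.7988

w_0 = 1.410000: f = 0.975425, f' = 1.434575 → w_1 = 1.410000 - (0.975425)/(1.434575) = 0.730060
w_1 = 0.730060: f = -0.127687, f' = 1.857747 → w_2 = 0.730060 - (-0.127687)/(1.857747) = 0.798792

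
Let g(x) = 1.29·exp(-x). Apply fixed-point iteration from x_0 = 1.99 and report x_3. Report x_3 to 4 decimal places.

x_1 = g(1.990000) = 0.176337
x_2 = g(0.176337) = 1.081453
x_3 = g(1.081453) = 0.437442

0.4374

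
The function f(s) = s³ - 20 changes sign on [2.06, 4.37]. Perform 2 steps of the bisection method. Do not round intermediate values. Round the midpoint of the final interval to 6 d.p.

2.926250

f(2.060000) = -11.258184, f(4.370000) = 63.453453 (opposite signs)
step 1: m = 3.215000, f(m) = 13.230963 > 0 → root in [2.060000, 3.215000]
step 2: m = 2.637500, f(m) = -1.652479 < 0 → root in [2.637500, 3.215000]
Midpoint of [2.637500, 3.215000] = 2.926250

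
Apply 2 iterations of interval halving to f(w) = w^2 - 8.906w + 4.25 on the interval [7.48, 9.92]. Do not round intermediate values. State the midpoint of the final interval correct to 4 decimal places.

f(7.480000) = -6.416480, f(9.920000) = 14.308880 (opposite signs)
step 1: m = 8.700000, f(m) = 2.457800 > 0 → root in [7.480000, 8.700000]
step 2: m = 8.090000, f(m) = -2.351440 < 0 → root in [8.090000, 8.700000]
Midpoint of [8.090000, 8.700000] = 8.395000

8.3950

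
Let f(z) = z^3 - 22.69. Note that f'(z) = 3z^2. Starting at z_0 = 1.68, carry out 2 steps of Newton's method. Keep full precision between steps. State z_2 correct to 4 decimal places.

3.0570

z_0 = 1.680000: f = -17.948368, f' = 8.467200 → z_1 = 1.680000 - (-17.948368)/(8.467200) = 3.799752
z_1 = 3.799752: f = 32.171277, f' = 43.314356 → z_2 = 3.799752 - (32.171277)/(43.314356) = 3.057013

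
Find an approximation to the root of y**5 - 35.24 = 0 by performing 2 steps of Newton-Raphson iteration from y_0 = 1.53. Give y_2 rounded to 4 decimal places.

Newton update: y ← y − f(y)/f'(y).
f'(y) = 5y**4
y_0 = 1.530000: f = -26.855886, f' = 27.399064 → y_1 = 1.530000 - (-26.855886)/(27.399064) = 2.510175
y_1 = 2.510175: f = 64.419861, f' = 198.511754 → y_2 = 2.510175 - (64.419861)/(198.511754) = 2.185661

2.1857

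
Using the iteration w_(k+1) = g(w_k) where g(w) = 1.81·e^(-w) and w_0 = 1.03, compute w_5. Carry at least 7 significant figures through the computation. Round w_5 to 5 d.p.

w_1 = g(1.030000) = 0.646183
w_2 = g(0.646183) = 0.948517
w_3 = g(0.948517) = 0.701040
w_4 = g(0.701040) = 0.897885
w_5 = g(0.897885) = 0.737449

0.73745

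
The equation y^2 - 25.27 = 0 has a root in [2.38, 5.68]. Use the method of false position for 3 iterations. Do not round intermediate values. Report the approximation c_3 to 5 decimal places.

f(2.380000) = -19.605600, f(5.680000) = 6.992400
step 1: c = 4.812457, f(c) = -2.110262 < 0 → new bracket [4.812457, 5.680000]
step 2: c = 5.013578, f(c) = -0.134032 < 0 → new bracket [5.013578, 5.680000]
step 3: c = 5.026112, f(c) = -0.008196 < 0 → new bracket [5.026112, 5.680000]

5.02611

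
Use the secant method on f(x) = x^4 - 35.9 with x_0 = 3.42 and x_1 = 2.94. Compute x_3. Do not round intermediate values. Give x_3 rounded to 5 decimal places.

2.49450

f(x_0) = 100.905773, f(x_1) = 38.811821
x_2 = 2.940000 - (38.811821)·(2.940000 - 3.420000)/(38.811821 - (100.905773)) = 2.639976; f(x_2) = 12.673560
x_3 = 2.639976 - (12.673560)·(2.639976 - 2.940000)/(12.673560 - (38.811821)) = 2.494505; f(x_3) = 2.820165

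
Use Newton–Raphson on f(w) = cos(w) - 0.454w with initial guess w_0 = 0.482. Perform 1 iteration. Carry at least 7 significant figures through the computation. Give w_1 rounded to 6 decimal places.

f'(w) = -sin(w) - 0.454
w_0 = 0.482000: f = 0.667242, f' = -0.917552 → w_1 = 0.482000 - (0.667242)/(-0.917552) = 1.209197

1.209197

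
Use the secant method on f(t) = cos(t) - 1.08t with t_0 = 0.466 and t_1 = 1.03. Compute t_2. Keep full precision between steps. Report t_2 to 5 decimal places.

0.68876

f(t_0) = 0.390093, f(t_1) = -0.597581
t_2 = 1.030000 - (-0.597581)·(1.030000 - 0.466000)/(-0.597581 - (0.390093)) = 0.688758; f(t_2) = 0.028177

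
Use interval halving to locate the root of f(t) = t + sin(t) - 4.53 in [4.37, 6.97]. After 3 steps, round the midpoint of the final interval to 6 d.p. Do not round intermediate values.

f(4.370000) = -1.101955, f(6.970000) = 3.074077 (opposite signs)
step 1: m = 5.670000, f(m) = 0.564525 > 0 → root in [4.370000, 5.670000]
step 2: m = 5.020000, f(m) = -0.463060 < 0 → root in [5.020000, 5.670000]
step 3: m = 5.345000, f(m) = 0.008514 > 0 → root in [5.020000, 5.345000]
Midpoint of [5.020000, 5.345000] = 5.182500

5.182500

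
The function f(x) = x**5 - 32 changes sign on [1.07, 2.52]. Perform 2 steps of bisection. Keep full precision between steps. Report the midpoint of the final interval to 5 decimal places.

1.97625

f(1.070000) = -30.597448, f(2.520000) = 69.625502 (opposite signs)
step 1: m = 1.795000, f(m) = -13.365306 < 0 → root in [1.795000, 2.520000]
step 2: m = 2.157500, f(m) = 14.747030 > 0 → root in [1.795000, 2.157500]
Midpoint of [1.795000, 2.157500] = 1.976250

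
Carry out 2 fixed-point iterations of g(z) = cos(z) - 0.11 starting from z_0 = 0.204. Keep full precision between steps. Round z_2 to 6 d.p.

0.535389

z_1 = g(0.204000) = 0.869264
z_2 = g(0.869264) = 0.535389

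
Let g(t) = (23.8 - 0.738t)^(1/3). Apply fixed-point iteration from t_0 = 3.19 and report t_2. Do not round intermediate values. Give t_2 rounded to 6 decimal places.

t_1 = g(3.190000) = 2.778309
t_2 = g(2.778309) = 2.791368

2.791368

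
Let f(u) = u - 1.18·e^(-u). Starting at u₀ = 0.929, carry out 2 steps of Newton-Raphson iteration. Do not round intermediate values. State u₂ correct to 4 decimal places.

0.6290

Newton update: u ← u − f(u)/f'(u).
f'(u) = 1 + 1.18·e^(-u)
u_0 = 0.929000: f = 0.462961, f' = 1.466039 → u_1 = 0.929000 - (0.462961)/(1.466039) = 0.613210
u_1 = 0.613210: f = -0.025890, f' = 1.639099 → u_2 = 0.613210 - (-0.025890)/(1.639099) = 0.629005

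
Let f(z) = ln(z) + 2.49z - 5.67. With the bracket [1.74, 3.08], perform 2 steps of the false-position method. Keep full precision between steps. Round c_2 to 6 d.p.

f(1.740000) = -0.783515, f(3.080000) = 3.124130
step 1: c = 2.008681, f(c) = 0.029094 > 0 → new bracket [1.740000, 2.008681]
step 2: c = 1.999061, f(c) = 0.000341 > 0 → new bracket [1.740000, 1.999061]

1.999061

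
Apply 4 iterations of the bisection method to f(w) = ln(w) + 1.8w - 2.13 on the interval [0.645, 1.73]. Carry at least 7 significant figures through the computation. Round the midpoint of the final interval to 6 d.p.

f(0.645000) = -1.407505, f(1.730000) = 1.532121 (opposite signs)
step 1: m = 1.187500, f(m) = 0.179350 > 0 → root in [0.645000, 1.187500]
step 2: m = 0.916250, f(m) = -0.568216 < 0 → root in [0.916250, 1.187500]
step 3: m = 1.051875, f(m) = -0.186051 < 0 → root in [1.051875, 1.187500]
step 4: m = 1.119687, f(m) = -0.001513 < 0 → root in [1.119687, 1.187500]
Midpoint of [1.119687, 1.187500] = 1.153594

1.153594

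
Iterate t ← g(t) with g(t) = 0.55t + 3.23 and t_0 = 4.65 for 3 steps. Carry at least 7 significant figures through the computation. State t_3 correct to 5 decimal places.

6.75722

t_1 = g(4.650000) = 5.787500
t_2 = g(5.787500) = 6.413125
t_3 = g(6.413125) = 6.757219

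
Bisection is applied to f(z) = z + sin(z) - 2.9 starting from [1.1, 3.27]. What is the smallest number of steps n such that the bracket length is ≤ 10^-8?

28

Initial width b − a = 3.27 − 1.1 = 2.170000.
After n steps the width is (b−a)/2^n; need (b−a)/2^n ≤ 10^-8.
So n ≥ log₂(2.170000/10^-8) = log₂(217000000.0000) ≈ 27.6931.
Hence n = 28.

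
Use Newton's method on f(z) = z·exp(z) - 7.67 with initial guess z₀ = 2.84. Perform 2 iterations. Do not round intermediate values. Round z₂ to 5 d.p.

1.78764

f'(z) = (z + 1)·exp(z)
z_0 = 2.840000: f = 40.938774, f' = 65.724540 → z_1 = 2.840000 - (40.938774)/(65.724540) = 2.217116
z_1 = 2.217116: f = 12.684928, f' = 29.535742 → z_2 = 2.217116 - (12.684928)/(29.535742) = 1.787639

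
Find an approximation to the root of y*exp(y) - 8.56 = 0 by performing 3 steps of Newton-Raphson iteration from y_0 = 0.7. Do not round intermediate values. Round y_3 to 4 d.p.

1.8046

f'(y) = (y+1)*exp(y)
y_0 = 0.700000: f = -7.150373, f' = 3.423380 → y_1 = 0.700000 - (-7.150373)/(3.423380) = 2.788688
y_1 = 2.788688: f = 36.783177, f' = 61.602856 → y_2 = 2.788688 - (36.783177)/(61.602856) = 2.191587
y_2 = 2.191587: f = 11.053386, f' = 28.562786 → y_3 = 2.191587 - (11.053386)/(28.562786) = 1.804601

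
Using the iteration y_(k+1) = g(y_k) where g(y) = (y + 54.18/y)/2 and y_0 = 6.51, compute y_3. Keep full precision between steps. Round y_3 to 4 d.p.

7.3607

y_1 = g(6.510000) = 7.416290
y_2 = g(7.416290) = 7.360915
y_3 = g(7.360915) = 7.360706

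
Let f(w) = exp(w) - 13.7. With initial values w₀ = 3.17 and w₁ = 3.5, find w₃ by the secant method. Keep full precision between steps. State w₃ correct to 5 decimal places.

2.68895

Secant update: w_(k+1) = w_k − f(w_k)·(w_k − w_(k-1))/(f(w_k) − f(w_(k-1))).
f(w_0) = 10.107484, f(w_1) = 19.415452
w_2 = 3.500000 - (19.415452)·(3.500000 - 3.170000)/(19.415452 - (10.107484)) = 2.811654; f(w_2) = 2.937419
w_3 = 2.811654 - (2.937419)·(2.811654 - 3.500000)/(2.937419 - (19.415452)) = 2.688948; f(w_3) = 1.016186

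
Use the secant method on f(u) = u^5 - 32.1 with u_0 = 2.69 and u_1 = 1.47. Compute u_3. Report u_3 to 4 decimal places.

Secant update: u_(k+1) = u_k − f(u_k)·(u_k − u_(k-1))/(f(u_k) − f(u_(k-1))).
f(u_0) = 108.751475, f(u_1) = -25.235851
u_2 = 1.470000 - (-25.235851)·(1.470000 - 2.690000)/(-25.235851 - (108.751475)) = 1.699781; f(u_2) = -17.910574
u_3 = 1.699781 - (-17.910574)·(1.699781 - 1.470000)/(-17.910574 - (-25.235851)) = 2.261604; f(u_3) = 27.067442

2.2616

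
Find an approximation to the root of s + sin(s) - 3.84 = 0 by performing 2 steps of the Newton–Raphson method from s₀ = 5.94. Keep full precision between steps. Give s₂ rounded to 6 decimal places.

f'(s) = 1 + cos(s)
s_0 = 5.940000: f = 1.763512, f' = 1.941688 → s_1 = 5.940000 - (1.763512)/(1.941688) = 5.031763
s_1 = 5.031763: f = 0.242331, f' = 1.313973 → s_2 = 5.031763 - (0.242331)/(1.313973) = 4.847337

4.847337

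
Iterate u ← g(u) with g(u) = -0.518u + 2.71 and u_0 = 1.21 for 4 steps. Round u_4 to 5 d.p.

1.74383

u_1 = g(1.210000) = 2.083220
u_2 = g(2.083220) = 1.630892
u_3 = g(1.630892) = 1.865198
u_4 = g(1.865198) = 1.743827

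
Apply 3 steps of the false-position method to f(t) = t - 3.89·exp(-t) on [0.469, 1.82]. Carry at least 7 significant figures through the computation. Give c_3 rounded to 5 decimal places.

1.19194

False-position update: c = (a·f(b) − b·f(a))/(f(b) − f(a)); replace the endpoint whose sign matches f(c).
f(0.469000) = -1.964691, f(1.820000) = 1.189720
step 1: c = 1.310456, f(c) = 0.261334 > 0 → new bracket [0.469000, 1.310456]
step 2: c = 1.211669, f(c) = 0.053617 > 0 → new bracket [0.469000, 1.211669]
step 3: c = 1.191940, f(c) = 0.010813 > 0 → new bracket [0.469000, 1.191940]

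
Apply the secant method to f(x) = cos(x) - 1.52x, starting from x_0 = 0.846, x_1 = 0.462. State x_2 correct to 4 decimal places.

f(x_0) = -0.622937, f(x_1) = 0.192923
x_2 = 0.462000 - (0.192923)·(0.462000 - 0.846000)/(0.192923 - (-0.622937)) = 0.552803; f(x_2) = 0.010796

0.5528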